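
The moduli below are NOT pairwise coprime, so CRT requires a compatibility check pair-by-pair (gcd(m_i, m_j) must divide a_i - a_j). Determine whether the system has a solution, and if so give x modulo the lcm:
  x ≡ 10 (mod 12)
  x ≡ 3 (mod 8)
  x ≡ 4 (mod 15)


Moduli 12, 8, 15 are not pairwise coprime, so CRT works modulo lcm(m_i) when all pairwise compatibility conditions hold.
Pairwise compatibility: gcd(m_i, m_j) must divide a_i - a_j for every pair.
Merge one congruence at a time:
  Start: x ≡ 10 (mod 12).
  Combine with x ≡ 3 (mod 8): gcd(12, 8) = 4, and 3 - 10 = -7 is NOT divisible by 4.
    ⇒ system is inconsistent (no integer solution).

No solution (the system is inconsistent).


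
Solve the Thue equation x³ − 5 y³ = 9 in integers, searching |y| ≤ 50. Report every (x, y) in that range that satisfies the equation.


The equation is x³ - 5y³ = 9. For fixed y, x³ = 5·y³ + 9, so a solution requires the RHS to be a perfect cube.
Strategy: iterate y from -50 to 50, compute RHS = 5·y³ + 9, and check whether it is a (positive or negative) perfect cube.
Check small values of y:
  y = 0: RHS = 9 is not a perfect cube.
  y = 1: RHS = 14 is not a perfect cube.
  y = -1: RHS = 4 is not a perfect cube.
  y = 2: RHS = 49 is not a perfect cube.
  y = -2: RHS = -31 is not a perfect cube.
  y = 3: RHS = 144 is not a perfect cube.
  y = -3: RHS = -126 is not a perfect cube.
Continuing the search up to |y| = 50 finds no solutions either.
No (x, y) in the scanned range satisfies the equation.

No integer solutions with |y| ≤ 50.


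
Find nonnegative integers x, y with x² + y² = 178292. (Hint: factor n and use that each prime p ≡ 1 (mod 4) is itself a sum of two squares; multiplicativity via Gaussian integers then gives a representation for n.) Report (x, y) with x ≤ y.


Step 1: Factor n = 178292 = 2^2 · 29^2 · 53.
Step 2: Check the mod-4 condition on each prime factor: 2 = 2 (special); 29 ≡ 1 (mod 4), exponent 2; 53 ≡ 1 (mod 4), exponent 1.
All primes ≡ 3 (mod 4) appear to even exponent (or don't appear), so by the two-squares theorem n IS expressible as a sum of two squares.
Step 3: Build a representation. Group n = k² · m with k = 2 and m = 29 · 29 · 53 = 44573 (a product of primes ≡ 1 (mod 4)); a representation of m scales to one of n via (k·x)² + (k·y)² = k²(x² + y²). Each prime p ≡ 1 (mod 4) is itself a sum of two squares; find a² by testing p − a² for a perfect square:
  29: 29 − 1² = 28, 29 − 2² = 25 = 5² ⇒ 29 = 2² + 5².
  53: 53 − 1² = 52, 53 − 2² = 49 = 7² ⇒ 53 = 2² + 7².
  Combine using the Brahmagupta–Fibonacci identity (a² + b²)(c² + d²) = (ac − bd)² + (ad + bc)² = (ac + bd)² + (ad − bc)²:
  29 · 29 = 841: from (2² + 5²)(2² + 5²), take (2·2 − 5·5, 2·5 + 5·2) = (4 − 25, 10 + 10) = (-21, 20); dropping signs (only squares matter) gives (21, 20); check 21² + 20² = 441 + 400 = 841 ✓.
  841 · 53 = 44573: from (21² + 20²)(2² + 7²), take (21·2 − 20·7, 21·7 + 20·2) = (42 − 140, 147 + 40) = (-98, 187); dropping signs (only squares matter) gives (98, 187); check 98² + 187² = 9604 + 34969 = 44573 ✓.
  Scale by k = 2: (2·98, 2·187) = (196, 374).
Step 4: Order so x ≤ y and verify: 196² + 374² = 38416 + 139876 = 178292 = n. ✓

n = 178292 = 196² + 374² (one valid representation with x ≤ y).


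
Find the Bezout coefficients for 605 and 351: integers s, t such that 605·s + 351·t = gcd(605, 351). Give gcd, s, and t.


Euclidean algorithm on (605, 351) — divide until remainder is 0:
  605 = 1 · 351 + 254
  351 = 1 · 254 + 97
  254 = 2 · 97 + 60
  97 = 1 · 60 + 37
  60 = 1 · 37 + 23
  37 = 1 · 23 + 14
  23 = 1 · 14 + 9
  14 = 1 · 9 + 5
  9 = 1 · 5 + 4
  5 = 1 · 4 + 1
  4 = 4 · 1 + 0
gcd(605, 351) = 1.
Track Bezout coefficients alongside the remainders: start with r₀ = 605 = a·1 + b·0 (s = 1, t = 0) and r₁ = 351 = a·0 + b·1 (s = 0, t = 1); each new remainder r_{k+1} = r_{k-1} − q_k·r_k inherits s_{k+1} = s_{k-1} − q_k·s_k, t_{k+1} = t_{k-1} − q_k·t_k, so r_k = a·s_k + b·t_k at every step:
  q = 1: r = 254, s = 1 − 1·0 = 1, t = 0 − 1·1 = -1  (check: 605·1 + 351·(-1) = 254)
  q = 1: r = 97, s = 0 − 1·1 = -1, t = 1 − 1·(-1) = 2  (check: 605·(-1) + 351·2 = 97)
  q = 2: r = 60, s = 1 − 2·(-1) = 3, t = -1 − 2·2 = -5  (check: 605·3 + 351·(-5) = 60)
  q = 1: r = 37, s = -1 − 1·3 = -4, t = 2 − 1·(-5) = 7  (check: 605·(-4) + 351·7 = 37)
  q = 1: r = 23, s = 3 − 1·(-4) = 7, t = -5 − 1·7 = -12  (check: 605·7 + 351·(-12) = 23)
  q = 1: r = 14, s = -4 − 1·7 = -11, t = 7 − 1·(-12) = 19  (check: 605·(-11) + 351·19 = 14)
  q = 1: r = 9, s = 7 − 1·(-11) = 18, t = -12 − 1·19 = -31  (check: 605·18 + 351·(-31) = 9)
  q = 1: r = 5, s = -11 − 1·18 = -29, t = 19 − 1·(-31) = 50  (check: 605·(-29) + 351·50 = 5)
  q = 1: r = 4, s = 18 − 1·(-29) = 47, t = -31 − 1·50 = -81  (check: 605·47 + 351·(-81) = 4)
  q = 1: r = 1, s = -29 − 1·47 = -76, t = 50 − 1·(-81) = 131  (check: 605·(-76) + 351·131 = 1)
The row with r = 1 (the gcd) gives the Bezout coefficients s = -76, t = 131.
Result: 605 · (-76) + 351 · (131) = 1.

gcd(605, 351) = 1; s = -76, t = 131 (check: 605·(-76) + 351·131 = 1).


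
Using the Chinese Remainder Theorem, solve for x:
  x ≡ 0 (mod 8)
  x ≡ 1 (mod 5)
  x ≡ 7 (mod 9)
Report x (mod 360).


Moduli 8, 5, 9 are pairwise coprime; by CRT there is a unique solution modulo M = 8 · 5 · 9 = 360.
Solve pairwise, accumulating the modulus:
  Start with x ≡ 0 (mod 8).
  Combine with x ≡ 1 (mod 5): since gcd(8, 5) = 1, we get a unique residue mod 40.
    Write x = 0 + 8·t and substitute into x ≡ 1 (mod 5): 8·t ≡ 1 − 0 = 1 (mod 5).
    Reduce coefficients mod 5: 3·t ≡ 1 (mod 5).
    The inverse of 3 mod 5 is 2 (since 3·2 = 6 = 1·5 + 1), so t ≡ 2·1 = 2 ≡ 2 (mod 5).
    Then x = 0 + 8·2 = 16, valid modulo lcm(8, 5) = 40: x ≡ 16 (mod 40).
  Combine with x ≡ 7 (mod 9): since gcd(40, 9) = 1, we get a unique residue mod 360.
    Write x = 16 + 40·t and substitute into x ≡ 7 (mod 9): 40·t ≡ 7 − 16 = -9 (mod 9).
    Reduce coefficients mod 9: 4·t ≡ 0 (mod 9).
    The inverse of 4 mod 9 is 7 (since 4·7 = 28 = 3·9 + 1), so t ≡ 7·0 = 0 ≡ 0 (mod 9).
    Then x = 16 + 40·0 = 16, valid modulo lcm(40, 9) = 360: x ≡ 16 (mod 360).
Verify: 16 mod 8 = 0 ✓, 16 mod 5 = 1 ✓, 16 mod 9 = 7 ✓.

x ≡ 16 (mod 360).


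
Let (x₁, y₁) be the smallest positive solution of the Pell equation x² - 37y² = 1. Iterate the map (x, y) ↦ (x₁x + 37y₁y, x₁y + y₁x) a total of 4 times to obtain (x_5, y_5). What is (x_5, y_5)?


Step 1: Find the fundamental solution (x₁, y₁) of x² - 37y² = 1.
  Expand √37 as a continued fraction. a₀ = ⌊√37⌋ = 6; iterate m_{k+1} = d_k·a_k − m_k, d_{k+1} = (37 − m_{k+1}²)/d_k, a_{k+1} = ⌊(a₀ + m_{k+1})/d_{k+1}⌋ (starting m₀ = 0, d₀ = 1), with convergents p_k = a_k·p_{k-1} + p_{k-2}, q_k = a_k·q_{k-1} + q_{k-2} (p₋₁ = 1, q₋₁ = 0):
  k = 0: a₀ = 6; p₀/q₀ = 6/1; p₀² − 37·q₀² = 36 − 37 = -1.
  k = 1: m = 6, d = 1, a = ⌊(6 + 6)/1⌋ = 12; p/q = (12·6 + 1)/(12·1 + 0) = 73/12; p² − 37·q² = 5329 − 5328 = 1.
  The first convergent with p² − 37·q² = 1 gives the fundamental solution (x₁, y₁) = (73, 12).
Step 2: Apply the recurrence (x_{n+1}, y_{n+1}) = (x₁x_n + 37y₁y_n, x₁y_n + y₁x_n) repeatedly.
  From (x_1, y_1) = (73, 12): x_2 = 73·73 + 37·12·12 = 10657; y_2 = 73·12 + 12·73 = 1752.
  From (x_2, y_2) = (10657, 1752): x_3 = 73·10657 + 37·12·1752 = 1555849; y_3 = 73·1752 + 12·10657 = 255780.
  From (x_3, y_3) = (1555849, 255780): x_4 = 73·1555849 + 37·12·255780 = 227143297; y_4 = 73·255780 + 12·1555849 = 37342128.
  From (x_4, y_4) = (227143297, 37342128): x_5 = 73·227143297 + 37·12·37342128 = 33161365513; y_5 = 73·37342128 + 12·227143297 = 5451694908.
Step 3: Verify x_5² - 37·y_5² = 1099676162686785753169 - 1099676162686785753168 = 1 (should be 1). ✓

(x_1, y_1) = (73, 12); (x_5, y_5) = (33161365513, 5451694908).


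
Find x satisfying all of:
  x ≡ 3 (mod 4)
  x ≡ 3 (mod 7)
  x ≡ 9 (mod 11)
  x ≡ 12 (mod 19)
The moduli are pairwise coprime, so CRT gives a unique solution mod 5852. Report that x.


Product of moduli M = 4 · 7 · 11 · 19 = 5852.
Merge one congruence at a time:
  Start: x ≡ 3 (mod 4).
  Combine with x ≡ 3 (mod 7); new modulus lcm = 28.
    Write x = 3 + 4·t and substitute into x ≡ 3 (mod 7): 4·t ≡ 3 − 3 = 0 (mod 7).
    The inverse of 4 mod 7 is 2 (since 4·2 = 8 = 1·7 + 1), so t ≡ 2·0 = 0 ≡ 0 (mod 7).
    Then x = 3 + 4·0 = 3, valid modulo lcm(4, 7) = 28: x ≡ 3 (mod 28).
  Combine with x ≡ 9 (mod 11); new modulus lcm = 308.
    Write x = 3 + 28·t and substitute into x ≡ 9 (mod 11): 28·t ≡ 9 − 3 = 6 (mod 11).
    Reduce coefficients mod 11: 6·t ≡ 6 (mod 11).
    The inverse of 6 mod 11 is 2 (since 6·2 = 12 = 1·11 + 1), so t ≡ 2·6 = 12 ≡ 1 (mod 11).
    Then x = 3 + 28·1 = 31, valid modulo lcm(28, 11) = 308: x ≡ 31 (mod 308).
  Combine with x ≡ 12 (mod 19); new modulus lcm = 5852.
    Write x = 31 + 308·t and substitute into x ≡ 12 (mod 19): 308·t ≡ 12 − 31 = -19 (mod 19).
    Reduce coefficients mod 19: 4·t ≡ 0 (mod 19).
    The inverse of 4 mod 19 is 5 (since 4·5 = 20 = 1·19 + 1), so t ≡ 5·0 = 0 ≡ 0 (mod 19).
    Then x = 31 + 308·0 = 31, valid modulo lcm(308, 19) = 5852: x ≡ 31 (mod 5852).
Verify against each original: 31 mod 4 = 3, 31 mod 7 = 3, 31 mod 11 = 9, 31 mod 19 = 12.

x ≡ 31 (mod 5852).


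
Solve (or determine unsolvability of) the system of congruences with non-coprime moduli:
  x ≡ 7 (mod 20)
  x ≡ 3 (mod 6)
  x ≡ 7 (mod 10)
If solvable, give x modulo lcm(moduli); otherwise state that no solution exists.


Moduli 20, 6, 10 are not pairwise coprime, so CRT works modulo lcm(m_i) when all pairwise compatibility conditions hold.
Pairwise compatibility: gcd(m_i, m_j) must divide a_i - a_j for every pair.
Merge one congruence at a time:
  Start: x ≡ 7 (mod 20).
  Combine with x ≡ 3 (mod 6): gcd(20, 6) = 2; 3 - 7 = -4, which IS divisible by 2, so compatible.
    Write x = 7 + 20·t and substitute into x ≡ 3 (mod 6): 20·t ≡ 3 − 7 = -4 (mod 6).
    Divide the congruence (and modulus) by g = 2: 10·t ≡ -2 (mod 3).
    Reduce coefficients mod 3: 1·t ≡ 1 (mod 3).
    So t ≡ 1 (mod 3).
    Then x = 7 + 20·1 = 27, valid modulo lcm(20, 6) = 60: x ≡ 27 (mod 60).
  Combine with x ≡ 7 (mod 10): gcd(60, 10) = 10; 7 - 27 = -20, which IS divisible by 10, so compatible.
    Write x = 27 + 60·t and substitute into x ≡ 7 (mod 10): 60·t ≡ 7 − 27 = -20 (mod 10).
    Divide the congruence (and modulus) by g = 10: 6·t ≡ -2 (mod 1).
    Modulo 1 every t works; take t = 0.
    Then x = 27 + 60·0 = 27, valid modulo lcm(60, 10) = 60: x ≡ 27 (mod 60).
Verify: 27 mod 20 = 7, 27 mod 6 = 3, 27 mod 10 = 7.

x ≡ 27 (mod 60).


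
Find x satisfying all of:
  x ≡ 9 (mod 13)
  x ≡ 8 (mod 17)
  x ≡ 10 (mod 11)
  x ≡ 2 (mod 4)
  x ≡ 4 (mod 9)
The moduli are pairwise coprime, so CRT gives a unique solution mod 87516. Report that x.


Product of moduli M = 13 · 17 · 11 · 4 · 9 = 87516.
Merge one congruence at a time:
  Start: x ≡ 9 (mod 13).
  Combine with x ≡ 8 (mod 17); new modulus lcm = 221.
    Write x = 9 + 13·t and substitute into x ≡ 8 (mod 17): 13·t ≡ 8 − 9 = -1 (mod 17).
    Reduce coefficients mod 17: 13·t ≡ 16 (mod 17).
    The inverse of 13 mod 17 is 4 (since 13·4 = 52 = 3·17 + 1), so t ≡ 4·16 = 64 ≡ 13 (mod 17).
    Then x = 9 + 13·13 = 178, valid modulo lcm(13, 17) = 221: x ≡ 178 (mod 221).
  Combine with x ≡ 10 (mod 11); new modulus lcm = 2431.
    Write x = 178 + 221·t and substitute into x ≡ 10 (mod 11): 221·t ≡ 10 − 178 = -168 (mod 11).
    Reduce coefficients mod 11: 1·t ≡ 8 (mod 11).
    So t ≡ 8 (mod 11).
    Then x = 178 + 221·8 = 1946, valid modulo lcm(221, 11) = 2431: x ≡ 1946 (mod 2431).
  Combine with x ≡ 2 (mod 4); new modulus lcm = 9724.
    Write x = 1946 + 2431·t and substitute into x ≡ 2 (mod 4): 2431·t ≡ 2 − 1946 = -1944 (mod 4).
    Reduce coefficients mod 4: 3·t ≡ 0 (mod 4).
    The inverse of 3 mod 4 is 3 (since 3·3 = 9 = 2·4 + 1), so t ≡ 3·0 = 0 ≡ 0 (mod 4).
    Then x = 1946 + 2431·0 = 1946, valid modulo lcm(2431, 4) = 9724: x ≡ 1946 (mod 9724).
  Combine with x ≡ 4 (mod 9); new modulus lcm = 87516.
    Write x = 1946 + 9724·t and substitute into x ≡ 4 (mod 9): 9724·t ≡ 4 − 1946 = -1942 (mod 9).
    Reduce coefficients mod 9: 4·t ≡ 2 (mod 9).
    The inverse of 4 mod 9 is 7 (since 4·7 = 28 = 3·9 + 1), so t ≡ 7·2 = 14 ≡ 5 (mod 9).
    Then x = 1946 + 9724·5 = 50566, valid modulo lcm(9724, 9) = 87516: x ≡ 50566 (mod 87516).
Verify against each original: 50566 mod 13 = 9, 50566 mod 17 = 8, 50566 mod 11 = 10, 50566 mod 4 = 2, 50566 mod 9 = 4.

x ≡ 50566 (mod 87516).


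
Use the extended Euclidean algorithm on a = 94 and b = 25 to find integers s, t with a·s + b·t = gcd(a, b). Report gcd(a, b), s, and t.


Euclidean algorithm on (94, 25) — divide until remainder is 0:
  94 = 3 · 25 + 19
  25 = 1 · 19 + 6
  19 = 3 · 6 + 1
  6 = 6 · 1 + 0
gcd(94, 25) = 1.
Track Bezout coefficients alongside the remainders: start with r₀ = 94 = a·1 + b·0 (s = 1, t = 0) and r₁ = 25 = a·0 + b·1 (s = 0, t = 1); each new remainder r_{k+1} = r_{k-1} − q_k·r_k inherits s_{k+1} = s_{k-1} − q_k·s_k, t_{k+1} = t_{k-1} − q_k·t_k, so r_k = a·s_k + b·t_k at every step:
  q = 3: r = 19, s = 1 − 3·0 = 1, t = 0 − 3·1 = -3  (check: 94·1 + 25·(-3) = 19)
  q = 1: r = 6, s = 0 − 1·1 = -1, t = 1 − 1·(-3) = 4  (check: 94·(-1) + 25·4 = 6)
  q = 3: r = 1, s = 1 − 3·(-1) = 4, t = -3 − 3·4 = -15  (check: 94·4 + 25·(-15) = 1)
The row with r = 1 (the gcd) gives the Bezout coefficients s = 4, t = -15.
Result: 94 · (4) + 25 · (-15) = 1.

gcd(94, 25) = 1; s = 4, t = -15 (check: 94·4 + 25·(-15) = 1).


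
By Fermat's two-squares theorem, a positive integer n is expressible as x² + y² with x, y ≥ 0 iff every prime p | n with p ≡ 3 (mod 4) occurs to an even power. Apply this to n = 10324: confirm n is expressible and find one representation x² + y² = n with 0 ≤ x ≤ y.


Step 1: Factor n = 10324 = 2^2 · 29 · 89.
Step 2: Check the mod-4 condition on each prime factor: 2 = 2 (special); 29 ≡ 1 (mod 4), exponent 1; 89 ≡ 1 (mod 4), exponent 1.
All primes ≡ 3 (mod 4) appear to even exponent (or don't appear), so by the two-squares theorem n IS expressible as a sum of two squares.
Step 3: Build a representation. Group n = k² · m with k = 2 and m = 29 · 89 = 2581 (a product of primes ≡ 1 (mod 4)); a representation of m scales to one of n via (k·x)² + (k·y)² = k²(x² + y²). Each prime p ≡ 1 (mod 4) is itself a sum of two squares; find a² by testing p − a² for a perfect square:
  29: 29 − 1² = 28, 29 − 2² = 25 = 5² ⇒ 29 = 2² + 5².
  89: 89 − 1² = 88, 89 − 2² = 85, 89 − 3² = 80, 89 − 4² = 73, 89 − 5² = 64 = 8² ⇒ 89 = 5² + 8².
  Combine using the Brahmagupta–Fibonacci identity (a² + b²)(c² + d²) = (ac − bd)² + (ad + bc)² = (ac + bd)² + (ad − bc)²:
  29 · 89 = 2581: from (2² + 5²)(5² + 8²), take (2·5 − 5·8, 2·8 + 5·5) = (10 − 40, 16 + 25) = (-30, 41); dropping signs (only squares matter) gives (30, 41); check 30² + 41² = 900 + 1681 = 2581 ✓.
  Scale by k = 2: (2·30, 2·41) = (60, 82).
Step 4: Order so x ≤ y and verify: 60² + 82² = 3600 + 6724 = 10324 = n. ✓

n = 10324 = 60² + 82² (one valid representation with x ≤ y).


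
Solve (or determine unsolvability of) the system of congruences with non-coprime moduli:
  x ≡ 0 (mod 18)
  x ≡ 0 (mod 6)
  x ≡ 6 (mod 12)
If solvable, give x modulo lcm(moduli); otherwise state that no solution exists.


Moduli 18, 6, 12 are not pairwise coprime, so CRT works modulo lcm(m_i) when all pairwise compatibility conditions hold.
Pairwise compatibility: gcd(m_i, m_j) must divide a_i - a_j for every pair.
Merge one congruence at a time:
  Start: x ≡ 0 (mod 18).
  Combine with x ≡ 0 (mod 6): gcd(18, 6) = 6; 0 - 0 = 0, which IS divisible by 6, so compatible.
    Write x = 0 + 18·t and substitute into x ≡ 0 (mod 6): 18·t ≡ 0 − 0 = 0 (mod 6).
    Divide the congruence (and modulus) by g = 6: 3·t ≡ 0 (mod 1).
    Modulo 1 every t works; take t = 0.
    Then x = 0 + 18·0 = 0, valid modulo lcm(18, 6) = 18: x ≡ 0 (mod 18).
  Combine with x ≡ 6 (mod 12): gcd(18, 12) = 6; 6 - 0 = 6, which IS divisible by 6, so compatible.
    Write x = 0 + 18·t and substitute into x ≡ 6 (mod 12): 18·t ≡ 6 − 0 = 6 (mod 12).
    Divide the congruence (and modulus) by g = 6: 3·t ≡ 1 (mod 2).
    Reduce coefficients mod 2: 1·t ≡ 1 (mod 2).
    So t ≡ 1 (mod 2).
    Then x = 0 + 18·1 = 18, valid modulo lcm(18, 12) = 36: x ≡ 18 (mod 36).
Verify: 18 mod 18 = 0, 18 mod 6 = 0, 18 mod 12 = 6.

x ≡ 18 (mod 36).


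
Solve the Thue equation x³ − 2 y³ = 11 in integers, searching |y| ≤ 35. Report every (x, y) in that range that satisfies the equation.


The equation is x³ - 2y³ = 11. For fixed y, x³ = 2·y³ + 11, so a solution requires the RHS to be a perfect cube.
Strategy: iterate y from -35 to 35, compute RHS = 2·y³ + 11, and check whether it is a (positive or negative) perfect cube.
Check small values of y:
  y = 0: RHS = 11 is not a perfect cube.
  y = 1: RHS = 13 is not a perfect cube.
  y = -1: RHS = 9 is not a perfect cube.
  y = 2: RHS = 27 = (3)³ ⇒ x = 3 works.
  y = -2: RHS = -5 is not a perfect cube.
  y = 3: RHS = 65 is not a perfect cube.
  y = -3: RHS = -43 is not a perfect cube.
Continuing the search up to |y| = 35 finds no further solutions beyond those listed.
Collected solutions: (3, 2).

Solutions (with |y| ≤ 35): (3, 2).


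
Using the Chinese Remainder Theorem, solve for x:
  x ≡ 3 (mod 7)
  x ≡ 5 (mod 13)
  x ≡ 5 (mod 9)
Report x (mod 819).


Moduli 7, 13, 9 are pairwise coprime; by CRT there is a unique solution modulo M = 7 · 13 · 9 = 819.
Solve pairwise, accumulating the modulus:
  Start with x ≡ 3 (mod 7).
  Combine with x ≡ 5 (mod 13): since gcd(7, 13) = 1, we get a unique residue mod 91.
    Write x = 3 + 7·t and substitute into x ≡ 5 (mod 13): 7·t ≡ 5 − 3 = 2 (mod 13).
    The inverse of 7 mod 13 is 2 (since 7·2 = 14 = 1·13 + 1), so t ≡ 2·2 = 4 ≡ 4 (mod 13).
    Then x = 3 + 7·4 = 31, valid modulo lcm(7, 13) = 91: x ≡ 31 (mod 91).
  Combine with x ≡ 5 (mod 9): since gcd(91, 9) = 1, we get a unique residue mod 819.
    Write x = 31 + 91·t and substitute into x ≡ 5 (mod 9): 91·t ≡ 5 − 31 = -26 (mod 9).
    Reduce coefficients mod 9: 1·t ≡ 1 (mod 9).
    So t ≡ 1 (mod 9).
    Then x = 31 + 91·1 = 122, valid modulo lcm(91, 9) = 819: x ≡ 122 (mod 819).
Verify: 122 mod 7 = 3 ✓, 122 mod 13 = 5 ✓, 122 mod 9 = 5 ✓.

x ≡ 122 (mod 819).


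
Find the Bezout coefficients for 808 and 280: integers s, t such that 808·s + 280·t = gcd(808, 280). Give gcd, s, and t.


Euclidean algorithm on (808, 280) — divide until remainder is 0:
  808 = 2 · 280 + 248
  280 = 1 · 248 + 32
  248 = 7 · 32 + 24
  32 = 1 · 24 + 8
  24 = 3 · 8 + 0
gcd(808, 280) = 8.
Track Bezout coefficients alongside the remainders: start with r₀ = 808 = a·1 + b·0 (s = 1, t = 0) and r₁ = 280 = a·0 + b·1 (s = 0, t = 1); each new remainder r_{k+1} = r_{k-1} − q_k·r_k inherits s_{k+1} = s_{k-1} − q_k·s_k, t_{k+1} = t_{k-1} − q_k·t_k, so r_k = a·s_k + b·t_k at every step:
  q = 2: r = 248, s = 1 − 2·0 = 1, t = 0 − 2·1 = -2  (check: 808·1 + 280·(-2) = 248)
  q = 1: r = 32, s = 0 − 1·1 = -1, t = 1 − 1·(-2) = 3  (check: 808·(-1) + 280·3 = 32)
  q = 7: r = 24, s = 1 − 7·(-1) = 8, t = -2 − 7·3 = -23  (check: 808·8 + 280·(-23) = 24)
  q = 1: r = 8, s = -1 − 1·8 = -9, t = 3 − 1·(-23) = 26  (check: 808·(-9) + 280·26 = 8)
The row with r = 8 (the gcd) gives the Bezout coefficients s = -9, t = 26.
Result: 808 · (-9) + 280 · (26) = 8.

gcd(808, 280) = 8; s = -9, t = 26 (check: 808·(-9) + 280·26 = 8).


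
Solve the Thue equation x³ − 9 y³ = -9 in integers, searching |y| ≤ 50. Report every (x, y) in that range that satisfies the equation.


The equation is x³ - 9y³ = -9. For fixed y, x³ = 9·y³ − 9, so a solution requires the RHS to be a perfect cube.
Strategy: iterate y from -50 to 50, compute RHS = 9·y³ − 9, and check whether it is a (positive or negative) perfect cube.
Check small values of y:
  y = 0: RHS = -9 is not a perfect cube.
  y = 1: RHS = 0 = (0)³ ⇒ x = 0 works.
  y = -1: RHS = -18 is not a perfect cube.
  y = 2: RHS = 63 is not a perfect cube.
  y = -2: RHS = -81 is not a perfect cube.
  y = 3: RHS = 234 is not a perfect cube.
  y = -3: RHS = -252 is not a perfect cube.
Continuing the search up to |y| = 50 finds no further solutions beyond those listed.
Collected solutions: (0, 1).

Solutions (with |y| ≤ 50): (0, 1).


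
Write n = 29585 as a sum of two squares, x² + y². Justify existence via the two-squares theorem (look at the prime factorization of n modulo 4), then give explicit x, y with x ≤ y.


Step 1: Factor n = 29585 = 5 · 61 · 97.
Step 2: Check the mod-4 condition on each prime factor: 5 ≡ 1 (mod 4), exponent 1; 61 ≡ 1 (mod 4), exponent 1; 97 ≡ 1 (mod 4), exponent 1.
All primes ≡ 3 (mod 4) appear to even exponent (or don't appear), so by the two-squares theorem n IS expressible as a sum of two squares.
Step 3: Build a representation. Here n = 5 · 61 · 97 is a product of primes ≡ 1 (mod 4). Each prime p ≡ 1 (mod 4) is itself a sum of two squares; find a² by testing p − a² for a perfect square:
  5: 5 − 1² = 4 = 2² ⇒ 5 = 1² + 2².
  61: 61 − 1² = 60, 61 − 2² = 57, 61 − 3² = 52, 61 − 4² = 45, 61 − 5² = 36 = 6² ⇒ 61 = 5² + 6².
  97: 97 − 1² = 96, 97 − 2² = 93, 97 − 3² = 88, 97 − 4² = 81 = 9² ⇒ 97 = 4² + 9².
  Combine using the Brahmagupta–Fibonacci identity (a² + b²)(c² + d²) = (ac − bd)² + (ad + bc)² = (ac + bd)² + (ad − bc)²:
  5 · 61 = 305: from (1² + 2²)(5² + 6²), take (1·5 − 2·6, 1·6 + 2·5) = (5 − 12, 6 + 10) = (-7, 16); dropping signs (only squares matter) gives (7, 16); check 7² + 16² = 49 + 256 = 305 ✓.
  305 · 97 = 29585: from (7² + 16²)(4² + 9²), take (7·4 − 16·9, 7·9 + 16·4) = (28 − 144, 63 + 64) = (-116, 127); dropping signs (only squares matter) gives (116, 127); check 116² + 127² = 13456 + 16129 = 29585 ✓.
Step 4: Order so x ≤ y and verify: 116² + 127² = 13456 + 16129 = 29585 = n. ✓

n = 29585 = 116² + 127² (one valid representation with x ≤ y).


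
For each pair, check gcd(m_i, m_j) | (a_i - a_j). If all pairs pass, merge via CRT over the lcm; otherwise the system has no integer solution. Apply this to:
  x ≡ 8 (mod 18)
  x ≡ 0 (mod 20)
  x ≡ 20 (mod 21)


Moduli 18, 20, 21 are not pairwise coprime, so CRT works modulo lcm(m_i) when all pairwise compatibility conditions hold.
Pairwise compatibility: gcd(m_i, m_j) must divide a_i - a_j for every pair.
Merge one congruence at a time:
  Start: x ≡ 8 (mod 18).
  Combine with x ≡ 0 (mod 20): gcd(18, 20) = 2; 0 - 8 = -8, which IS divisible by 2, so compatible.
    Write x = 8 + 18·t and substitute into x ≡ 0 (mod 20): 18·t ≡ 0 − 8 = -8 (mod 20).
    Divide the congruence (and modulus) by g = 2: 9·t ≡ -4 (mod 10).
    Reduce coefficients mod 10: 9·t ≡ 6 (mod 10).
    The inverse of 9 mod 10 is 9 (since 9·9 = 81 = 8·10 + 1), so t ≡ 9·6 = 54 ≡ 4 (mod 10).
    Then x = 8 + 18·4 = 80, valid modulo lcm(18, 20) = 180: x ≡ 80 (mod 180).
  Combine with x ≡ 20 (mod 21): gcd(180, 21) = 3; 20 - 80 = -60, which IS divisible by 3, so compatible.
    Write x = 80 + 180·t and substitute into x ≡ 20 (mod 21): 180·t ≡ 20 − 80 = -60 (mod 21).
    Divide the congruence (and modulus) by g = 3: 60·t ≡ -20 (mod 7).
    Reduce coefficients mod 7: 4·t ≡ 1 (mod 7).
    The inverse of 4 mod 7 is 2 (since 4·2 = 8 = 1·7 + 1), so t ≡ 2·1 = 2 ≡ 2 (mod 7).
    Then x = 80 + 180·2 = 440, valid modulo lcm(180, 21) = 1260: x ≡ 440 (mod 1260).
Verify: 440 mod 18 = 8, 440 mod 20 = 0, 440 mod 21 = 20.

x ≡ 440 (mod 1260).


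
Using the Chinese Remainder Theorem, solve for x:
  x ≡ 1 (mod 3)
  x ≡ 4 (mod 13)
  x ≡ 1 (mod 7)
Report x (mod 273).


Moduli 3, 13, 7 are pairwise coprime; by CRT there is a unique solution modulo M = 3 · 13 · 7 = 273.
Solve pairwise, accumulating the modulus:
  Start with x ≡ 1 (mod 3).
  Combine with x ≡ 4 (mod 13): since gcd(3, 13) = 1, we get a unique residue mod 39.
    Write x = 1 + 3·t and substitute into x ≡ 4 (mod 13): 3·t ≡ 4 − 1 = 3 (mod 13).
    The inverse of 3 mod 13 is 9 (since 3·9 = 27 = 2·13 + 1), so t ≡ 9·3 = 27 ≡ 1 (mod 13).
    Then x = 1 + 3·1 = 4, valid modulo lcm(3, 13) = 39: x ≡ 4 (mod 39).
  Combine with x ≡ 1 (mod 7): since gcd(39, 7) = 1, we get a unique residue mod 273.
    Write x = 4 + 39·t and substitute into x ≡ 1 (mod 7): 39·t ≡ 1 − 4 = -3 (mod 7).
    Reduce coefficients mod 7: 4·t ≡ 4 (mod 7).
    The inverse of 4 mod 7 is 2 (since 4·2 = 8 = 1·7 + 1), so t ≡ 2·4 = 8 ≡ 1 (mod 7).
    Then x = 4 + 39·1 = 43, valid modulo lcm(39, 7) = 273: x ≡ 43 (mod 273).
Verify: 43 mod 3 = 1 ✓, 43 mod 13 = 4 ✓, 43 mod 7 = 1 ✓.

x ≡ 43 (mod 273).


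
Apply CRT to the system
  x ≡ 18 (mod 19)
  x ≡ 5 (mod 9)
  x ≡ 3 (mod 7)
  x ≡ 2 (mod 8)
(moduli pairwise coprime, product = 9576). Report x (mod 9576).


Product of moduli M = 19 · 9 · 7 · 8 = 9576.
Merge one congruence at a time:
  Start: x ≡ 18 (mod 19).
  Combine with x ≡ 5 (mod 9); new modulus lcm = 171.
    Write x = 18 + 19·t and substitute into x ≡ 5 (mod 9): 19·t ≡ 5 − 18 = -13 (mod 9).
    Reduce coefficients mod 9: 1·t ≡ 5 (mod 9).
    So t ≡ 5 (mod 9).
    Then x = 18 + 19·5 = 113, valid modulo lcm(19, 9) = 171: x ≡ 113 (mod 171).
  Combine with x ≡ 3 (mod 7); new modulus lcm = 1197.
    Write x = 113 + 171·t and substitute into x ≡ 3 (mod 7): 171·t ≡ 3 − 113 = -110 (mod 7).
    Reduce coefficients mod 7: 3·t ≡ 2 (mod 7).
    The inverse of 3 mod 7 is 5 (since 3·5 = 15 = 2·7 + 1), so t ≡ 5·2 = 10 ≡ 3 (mod 7).
    Then x = 113 + 171·3 = 626, valid modulo lcm(171, 7) = 1197: x ≡ 626 (mod 1197).
  Combine with x ≡ 2 (mod 8); new modulus lcm = 9576.
    Write x = 626 + 1197·t and substitute into x ≡ 2 (mod 8): 1197·t ≡ 2 − 626 = -624 (mod 8).
    Reduce coefficients mod 8: 5·t ≡ 0 (mod 8).
    The inverse of 5 mod 8 is 5 (since 5·5 = 25 = 3·8 + 1), so t ≡ 5·0 = 0 ≡ 0 (mod 8).
    Then x = 626 + 1197·0 = 626, valid modulo lcm(1197, 8) = 9576: x ≡ 626 (mod 9576).
Verify against each original: 626 mod 19 = 18, 626 mod 9 = 5, 626 mod 7 = 3, 626 mod 8 = 2.

x ≡ 626 (mod 9576).


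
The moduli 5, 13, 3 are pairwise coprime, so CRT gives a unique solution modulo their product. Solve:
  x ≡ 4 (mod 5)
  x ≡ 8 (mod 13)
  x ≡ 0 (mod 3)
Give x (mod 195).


Moduli 5, 13, 3 are pairwise coprime; by CRT there is a unique solution modulo M = 5 · 13 · 3 = 195.
Solve pairwise, accumulating the modulus:
  Start with x ≡ 4 (mod 5).
  Combine with x ≡ 8 (mod 13): since gcd(5, 13) = 1, we get a unique residue mod 65.
    Write x = 4 + 5·t and substitute into x ≡ 8 (mod 13): 5·t ≡ 8 − 4 = 4 (mod 13).
    The inverse of 5 mod 13 is 8 (since 5·8 = 40 = 3·13 + 1), so t ≡ 8·4 = 32 ≡ 6 (mod 13).
    Then x = 4 + 5·6 = 34, valid modulo lcm(5, 13) = 65: x ≡ 34 (mod 65).
  Combine with x ≡ 0 (mod 3): since gcd(65, 3) = 1, we get a unique residue mod 195.
    Write x = 34 + 65·t and substitute into x ≡ 0 (mod 3): 65·t ≡ 0 − 34 = -34 (mod 3).
    Reduce coefficients mod 3: 2·t ≡ 2 (mod 3).
    The inverse of 2 mod 3 is 2 (since 2·2 = 4 = 1·3 + 1), so t ≡ 2·2 = 4 ≡ 1 (mod 3).
    Then x = 34 + 65·1 = 99, valid modulo lcm(65, 3) = 195: x ≡ 99 (mod 195).
Verify: 99 mod 5 = 4 ✓, 99 mod 13 = 8 ✓, 99 mod 3 = 0 ✓.

x ≡ 99 (mod 195).


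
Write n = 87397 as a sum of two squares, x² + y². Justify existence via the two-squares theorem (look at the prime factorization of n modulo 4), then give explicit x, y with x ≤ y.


Step 1: Factor n = 87397 = 17 · 53 · 97.
Step 2: Check the mod-4 condition on each prime factor: 17 ≡ 1 (mod 4), exponent 1; 53 ≡ 1 (mod 4), exponent 1; 97 ≡ 1 (mod 4), exponent 1.
All primes ≡ 3 (mod 4) appear to even exponent (or don't appear), so by the two-squares theorem n IS expressible as a sum of two squares.
Step 3: Build a representation. Here n = 17 · 53 · 97 is a product of primes ≡ 1 (mod 4). Each prime p ≡ 1 (mod 4) is itself a sum of two squares; find a² by testing p − a² for a perfect square:
  17: 17 − 1² = 16 = 4² ⇒ 17 = 1² + 4².
  53: 53 − 1² = 52, 53 − 2² = 49 = 7² ⇒ 53 = 2² + 7².
  97: 97 − 1² = 96, 97 − 2² = 93, 97 − 3² = 88, 97 − 4² = 81 = 9² ⇒ 97 = 4² + 9².
  Combine using the Brahmagupta–Fibonacci identity (a² + b²)(c² + d²) = (ac − bd)² + (ad + bc)² = (ac + bd)² + (ad − bc)²:
  17 · 53 = 901: from (1² + 4²)(2² + 7²), take (1·2 − 4·7, 1·7 + 4·2) = (2 − 28, 7 + 8) = (-26, 15); dropping signs (only squares matter) gives (26, 15); check 26² + 15² = 676 + 225 = 901 ✓.
  901 · 97 = 87397: from (26² + 15²)(4² + 9²), take (26·4 − 15·9, 26·9 + 15·4) = (104 − 135, 234 + 60) = (-31, 294); dropping signs (only squares matter) gives (31, 294); check 31² + 294² = 961 + 86436 = 87397 ✓.
Step 4: Order so x ≤ y and verify: 31² + 294² = 961 + 86436 = 87397 = n. ✓

n = 87397 = 31² + 294² (one valid representation with x ≤ y).


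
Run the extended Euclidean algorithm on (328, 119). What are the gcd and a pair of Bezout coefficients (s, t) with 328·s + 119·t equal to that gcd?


Euclidean algorithm on (328, 119) — divide until remainder is 0:
  328 = 2 · 119 + 90
  119 = 1 · 90 + 29
  90 = 3 · 29 + 3
  29 = 9 · 3 + 2
  3 = 1 · 2 + 1
  2 = 2 · 1 + 0
gcd(328, 119) = 1.
Track Bezout coefficients alongside the remainders: start with r₀ = 328 = a·1 + b·0 (s = 1, t = 0) and r₁ = 119 = a·0 + b·1 (s = 0, t = 1); each new remainder r_{k+1} = r_{k-1} − q_k·r_k inherits s_{k+1} = s_{k-1} − q_k·s_k, t_{k+1} = t_{k-1} − q_k·t_k, so r_k = a·s_k + b·t_k at every step:
  q = 2: r = 90, s = 1 − 2·0 = 1, t = 0 − 2·1 = -2  (check: 328·1 + 119·(-2) = 90)
  q = 1: r = 29, s = 0 − 1·1 = -1, t = 1 − 1·(-2) = 3  (check: 328·(-1) + 119·3 = 29)
  q = 3: r = 3, s = 1 − 3·(-1) = 4, t = -2 − 3·3 = -11  (check: 328·4 + 119·(-11) = 3)
  q = 9: r = 2, s = -1 − 9·4 = -37, t = 3 − 9·(-11) = 102  (check: 328·(-37) + 119·102 = 2)
  q = 1: r = 1, s = 4 − 1·(-37) = 41, t = -11 − 1·102 = -113  (check: 328·41 + 119·(-113) = 1)
The row with r = 1 (the gcd) gives the Bezout coefficients s = 41, t = -113.
Result: 328 · (41) + 119 · (-113) = 1.

gcd(328, 119) = 1; s = 41, t = -113 (check: 328·41 + 119·(-113) = 1).


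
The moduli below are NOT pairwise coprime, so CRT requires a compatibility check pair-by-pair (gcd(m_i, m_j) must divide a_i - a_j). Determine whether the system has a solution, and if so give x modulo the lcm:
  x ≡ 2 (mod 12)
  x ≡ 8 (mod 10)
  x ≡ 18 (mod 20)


Moduli 12, 10, 20 are not pairwise coprime, so CRT works modulo lcm(m_i) when all pairwise compatibility conditions hold.
Pairwise compatibility: gcd(m_i, m_j) must divide a_i - a_j for every pair.
Merge one congruence at a time:
  Start: x ≡ 2 (mod 12).
  Combine with x ≡ 8 (mod 10): gcd(12, 10) = 2; 8 - 2 = 6, which IS divisible by 2, so compatible.
    Write x = 2 + 12·t and substitute into x ≡ 8 (mod 10): 12·t ≡ 8 − 2 = 6 (mod 10).
    Divide the congruence (and modulus) by g = 2: 6·t ≡ 3 (mod 5).
    Reduce coefficients mod 5: 1·t ≡ 3 (mod 5).
    So t ≡ 3 (mod 5).
    Then x = 2 + 12·3 = 38, valid modulo lcm(12, 10) = 60: x ≡ 38 (mod 60).
  Combine with x ≡ 18 (mod 20): gcd(60, 20) = 20; 18 - 38 = -20, which IS divisible by 20, so compatible.
    Write x = 38 + 60·t and substitute into x ≡ 18 (mod 20): 60·t ≡ 18 − 38 = -20 (mod 20).
    Divide the congruence (and modulus) by g = 20: 3·t ≡ -1 (mod 1).
    Modulo 1 every t works; take t = 0.
    Then x = 38 + 60·0 = 38, valid modulo lcm(60, 20) = 60: x ≡ 38 (mod 60).
Verify: 38 mod 12 = 2, 38 mod 10 = 8, 38 mod 20 = 18.

x ≡ 38 (mod 60).


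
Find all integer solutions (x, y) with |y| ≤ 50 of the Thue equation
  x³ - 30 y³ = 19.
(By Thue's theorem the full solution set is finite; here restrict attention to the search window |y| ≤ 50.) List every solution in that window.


The equation is x³ - 30y³ = 19. For fixed y, x³ = 30·y³ + 19, so a solution requires the RHS to be a perfect cube.
Strategy: iterate y from -50 to 50, compute RHS = 30·y³ + 19, and check whether it is a (positive or negative) perfect cube.
Check small values of y:
  y = 0: RHS = 19 is not a perfect cube.
  y = 1: RHS = 49 is not a perfect cube.
  y = -1: RHS = -11 is not a perfect cube.
  y = 2: RHS = 259 is not a perfect cube.
  y = -2: RHS = -221 is not a perfect cube.
  y = 3: RHS = 829 is not a perfect cube.
  y = -3: RHS = -791 is not a perfect cube.
Continuing the search up to |y| = 50 finds no solutions either.
No (x, y) in the scanned range satisfies the equation.

No integer solutions with |y| ≤ 50.


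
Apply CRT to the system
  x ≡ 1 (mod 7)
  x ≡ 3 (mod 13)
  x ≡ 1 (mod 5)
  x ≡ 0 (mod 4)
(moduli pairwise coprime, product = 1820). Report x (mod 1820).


Product of moduli M = 7 · 13 · 5 · 4 = 1820.
Merge one congruence at a time:
  Start: x ≡ 1 (mod 7).
  Combine with x ≡ 3 (mod 13); new modulus lcm = 91.
    Write x = 1 + 7·t and substitute into x ≡ 3 (mod 13): 7·t ≡ 3 − 1 = 2 (mod 13).
    The inverse of 7 mod 13 is 2 (since 7·2 = 14 = 1·13 + 1), so t ≡ 2·2 = 4 ≡ 4 (mod 13).
    Then x = 1 + 7·4 = 29, valid modulo lcm(7, 13) = 91: x ≡ 29 (mod 91).
  Combine with x ≡ 1 (mod 5); new modulus lcm = 455.
    Write x = 29 + 91·t and substitute into x ≡ 1 (mod 5): 91·t ≡ 1 − 29 = -28 (mod 5).
    Reduce coefficients mod 5: 1·t ≡ 2 (mod 5).
    So t ≡ 2 (mod 5).
    Then x = 29 + 91·2 = 211, valid modulo lcm(91, 5) = 455: x ≡ 211 (mod 455).
  Combine with x ≡ 0 (mod 4); new modulus lcm = 1820.
    Write x = 211 + 455·t and substitute into x ≡ 0 (mod 4): 455·t ≡ 0 − 211 = -211 (mod 4).
    Reduce coefficients mod 4: 3·t ≡ 1 (mod 4).
    The inverse of 3 mod 4 is 3 (since 3·3 = 9 = 2·4 + 1), so t ≡ 3·1 = 3 ≡ 3 (mod 4).
    Then x = 211 + 455·3 = 1576, valid modulo lcm(455, 4) = 1820: x ≡ 1576 (mod 1820).
Verify against each original: 1576 mod 7 = 1, 1576 mod 13 = 3, 1576 mod 5 = 1, 1576 mod 4 = 0.

x ≡ 1576 (mod 1820).


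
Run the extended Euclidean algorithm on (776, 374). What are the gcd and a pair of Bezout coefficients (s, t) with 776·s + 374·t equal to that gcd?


Euclidean algorithm on (776, 374) — divide until remainder is 0:
  776 = 2 · 374 + 28
  374 = 13 · 28 + 10
  28 = 2 · 10 + 8
  10 = 1 · 8 + 2
  8 = 4 · 2 + 0
gcd(776, 374) = 2.
Track Bezout coefficients alongside the remainders: start with r₀ = 776 = a·1 + b·0 (s = 1, t = 0) and r₁ = 374 = a·0 + b·1 (s = 0, t = 1); each new remainder r_{k+1} = r_{k-1} − q_k·r_k inherits s_{k+1} = s_{k-1} − q_k·s_k, t_{k+1} = t_{k-1} − q_k·t_k, so r_k = a·s_k + b·t_k at every step:
  q = 2: r = 28, s = 1 − 2·0 = 1, t = 0 − 2·1 = -2  (check: 776·1 + 374·(-2) = 28)
  q = 13: r = 10, s = 0 − 13·1 = -13, t = 1 − 13·(-2) = 27  (check: 776·(-13) + 374·27 = 10)
  q = 2: r = 8, s = 1 − 2·(-13) = 27, t = -2 − 2·27 = -56  (check: 776·27 + 374·(-56) = 8)
  q = 1: r = 2, s = -13 − 1·27 = -40, t = 27 − 1·(-56) = 83  (check: 776·(-40) + 374·83 = 2)
The row with r = 2 (the gcd) gives the Bezout coefficients s = -40, t = 83.
Result: 776 · (-40) + 374 · (83) = 2.

gcd(776, 374) = 2; s = -40, t = 83 (check: 776·(-40) + 374·83 = 2).


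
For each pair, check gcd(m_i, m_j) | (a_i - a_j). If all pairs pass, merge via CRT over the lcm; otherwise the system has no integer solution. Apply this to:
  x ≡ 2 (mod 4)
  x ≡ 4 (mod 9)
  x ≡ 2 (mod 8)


Moduli 4, 9, 8 are not pairwise coprime, so CRT works modulo lcm(m_i) when all pairwise compatibility conditions hold.
Pairwise compatibility: gcd(m_i, m_j) must divide a_i - a_j for every pair.
Merge one congruence at a time:
  Start: x ≡ 2 (mod 4).
  Combine with x ≡ 4 (mod 9): gcd(4, 9) = 1; 4 - 2 = 2, which IS divisible by 1, so compatible.
    Write x = 2 + 4·t and substitute into x ≡ 4 (mod 9): 4·t ≡ 4 − 2 = 2 (mod 9).
    The inverse of 4 mod 9 is 7 (since 4·7 = 28 = 3·9 + 1), so t ≡ 7·2 = 14 ≡ 5 (mod 9).
    Then x = 2 + 4·5 = 22, valid modulo lcm(4, 9) = 36: x ≡ 22 (mod 36).
  Combine with x ≡ 2 (mod 8): gcd(36, 8) = 4; 2 - 22 = -20, which IS divisible by 4, so compatible.
    Write x = 22 + 36·t and substitute into x ≡ 2 (mod 8): 36·t ≡ 2 − 22 = -20 (mod 8).
    Divide the congruence (and modulus) by g = 4: 9·t ≡ -5 (mod 2).
    Reduce coefficients mod 2: 1·t ≡ 1 (mod 2).
    So t ≡ 1 (mod 2).
    Then x = 22 + 36·1 = 58, valid modulo lcm(36, 8) = 72: x ≡ 58 (mod 72).
Verify: 58 mod 4 = 2, 58 mod 9 = 4, 58 mod 8 = 2.

x ≡ 58 (mod 72).


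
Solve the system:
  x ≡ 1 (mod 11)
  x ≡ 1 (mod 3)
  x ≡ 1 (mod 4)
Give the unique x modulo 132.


Moduli 11, 3, 4 are pairwise coprime; by CRT there is a unique solution modulo M = 11 · 3 · 4 = 132.
Solve pairwise, accumulating the modulus:
  Start with x ≡ 1 (mod 11).
  Combine with x ≡ 1 (mod 3): since gcd(11, 3) = 1, we get a unique residue mod 33.
    Write x = 1 + 11·t and substitute into x ≡ 1 (mod 3): 11·t ≡ 1 − 1 = 0 (mod 3).
    Reduce coefficients mod 3: 2·t ≡ 0 (mod 3).
    The inverse of 2 mod 3 is 2 (since 2·2 = 4 = 1·3 + 1), so t ≡ 2·0 = 0 ≡ 0 (mod 3).
    Then x = 1 + 11·0 = 1, valid modulo lcm(11, 3) = 33: x ≡ 1 (mod 33).
  Combine with x ≡ 1 (mod 4): since gcd(33, 4) = 1, we get a unique residue mod 132.
    Write x = 1 + 33·t and substitute into x ≡ 1 (mod 4): 33·t ≡ 1 − 1 = 0 (mod 4).
    Reduce coefficients mod 4: 1·t ≡ 0 (mod 4).
    So t ≡ 0 (mod 4).
    Then x = 1 + 33·0 = 1, valid modulo lcm(33, 4) = 132: x ≡ 1 (mod 132).
Verify: 1 mod 11 = 1 ✓, 1 mod 3 = 1 ✓, 1 mod 4 = 1 ✓.

x ≡ 1 (mod 132).


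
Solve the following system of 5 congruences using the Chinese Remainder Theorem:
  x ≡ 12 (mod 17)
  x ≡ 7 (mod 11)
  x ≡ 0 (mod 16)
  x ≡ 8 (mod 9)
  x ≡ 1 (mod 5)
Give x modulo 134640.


Product of moduli M = 17 · 11 · 16 · 9 · 5 = 134640.
Merge one congruence at a time:
  Start: x ≡ 12 (mod 17).
  Combine with x ≡ 7 (mod 11); new modulus lcm = 187.
    Write x = 12 + 17·t and substitute into x ≡ 7 (mod 11): 17·t ≡ 7 − 12 = -5 (mod 11).
    Reduce coefficients mod 11: 6·t ≡ 6 (mod 11).
    The inverse of 6 mod 11 is 2 (since 6·2 = 12 = 1·11 + 1), so t ≡ 2·6 = 12 ≡ 1 (mod 11).
    Then x = 12 + 17·1 = 29, valid modulo lcm(17, 11) = 187: x ≡ 29 (mod 187).
  Combine with x ≡ 0 (mod 16); new modulus lcm = 2992.
    Write x = 29 + 187·t and substitute into x ≡ 0 (mod 16): 187·t ≡ 0 − 29 = -29 (mod 16).
    Reduce coefficients mod 16: 11·t ≡ 3 (mod 16).
    The inverse of 11 mod 16 is 3 (since 11·3 = 33 = 2·16 + 1), so t ≡ 3·3 = 9 ≡ 9 (mod 16).
    Then x = 29 + 187·9 = 1712, valid modulo lcm(187, 16) = 2992: x ≡ 1712 (mod 2992).
  Combine with x ≡ 8 (mod 9); new modulus lcm = 26928.
    Write x = 1712 + 2992·t and substitute into x ≡ 8 (mod 9): 2992·t ≡ 8 − 1712 = -1704 (mod 9).
    Reduce coefficients mod 9: 4·t ≡ 6 (mod 9).
    The inverse of 4 mod 9 is 7 (since 4·7 = 28 = 3·9 + 1), so t ≡ 7·6 = 42 ≡ 6 (mod 9).
    Then x = 1712 + 2992·6 = 19664, valid modulo lcm(2992, 9) = 26928: x ≡ 19664 (mod 26928).
  Combine with x ≡ 1 (mod 5); new modulus lcm = 134640.
    Write x = 19664 + 26928·t and substitute into x ≡ 1 (mod 5): 26928·t ≡ 1 − 19664 = -19663 (mod 5).
    Reduce coefficients mod 5: 3·t ≡ 2 (mod 5).
    The inverse of 3 mod 5 is 2 (since 3·2 = 6 = 1·5 + 1), so t ≡ 2·2 = 4 ≡ 4 (mod 5).
    Then x = 19664 + 26928·4 = 127376, valid modulo lcm(26928, 5) = 134640: x ≡ 127376 (mod 134640).
Verify against each original: 127376 mod 17 = 12, 127376 mod 11 = 7, 127376 mod 16 = 0, 127376 mod 9 = 8, 127376 mod 5 = 1.

x ≡ 127376 (mod 134640).
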